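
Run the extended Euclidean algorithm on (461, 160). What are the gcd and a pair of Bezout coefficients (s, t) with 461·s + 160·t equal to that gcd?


Euclidean algorithm on (461, 160) — divide until remainder is 0:
  461 = 2 · 160 + 141
  160 = 1 · 141 + 19
  141 = 7 · 19 + 8
  19 = 2 · 8 + 3
  8 = 2 · 3 + 2
  3 = 1 · 2 + 1
  2 = 2 · 1 + 0
gcd(461, 160) = 1.
Track Bezout coefficients alongside the remainders: start with r₀ = 461 = a·1 + b·0 (s = 1, t = 0) and r₁ = 160 = a·0 + b·1 (s = 0, t = 1); each new remainder r_{k+1} = r_{k-1} − q_k·r_k inherits s_{k+1} = s_{k-1} − q_k·s_k, t_{k+1} = t_{k-1} − q_k·t_k, so r_k = a·s_k + b·t_k at every step:
  q = 2: r = 141, s = 1 − 2·0 = 1, t = 0 − 2·1 = -2  (check: 461·1 + 160·(-2) = 141)
  q = 1: r = 19, s = 0 − 1·1 = -1, t = 1 − 1·(-2) = 3  (check: 461·(-1) + 160·3 = 19)
  q = 7: r = 8, s = 1 − 7·(-1) = 8, t = -2 − 7·3 = -23  (check: 461·8 + 160·(-23) = 8)
  q = 2: r = 3, s = -1 − 2·8 = -17, t = 3 − 2·(-23) = 49  (check: 461·(-17) + 160·49 = 3)
  q = 2: r = 2, s = 8 − 2·(-17) = 42, t = -23 − 2·49 = -121  (check: 461·42 + 160·(-121) = 2)
  q = 1: r = 1, s = -17 − 1·42 = -59, t = 49 − 1·(-121) = 170  (check: 461·(-59) + 160·170 = 1)
The row with r = 1 (the gcd) gives the Bezout coefficients s = -59, t = 170.
Result: 461 · (-59) + 160 · (170) = 1.

gcd(461, 160) = 1; s = -59, t = 170 (check: 461·(-59) + 160·170 = 1).


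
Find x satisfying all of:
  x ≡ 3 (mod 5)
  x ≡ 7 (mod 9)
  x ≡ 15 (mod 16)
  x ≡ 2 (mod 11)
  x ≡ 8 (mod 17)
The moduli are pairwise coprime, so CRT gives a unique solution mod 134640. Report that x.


Product of moduli M = 5 · 9 · 16 · 11 · 17 = 134640.
Merge one congruence at a time:
  Start: x ≡ 3 (mod 5).
  Combine with x ≡ 7 (mod 9); new modulus lcm = 45.
    Write x = 3 + 5·t and substitute into x ≡ 7 (mod 9): 5·t ≡ 7 − 3 = 4 (mod 9).
    The inverse of 5 mod 9 is 2 (since 5·2 = 10 = 1·9 + 1), so t ≡ 2·4 = 8 ≡ 8 (mod 9).
    Then x = 3 + 5·8 = 43, valid modulo lcm(5, 9) = 45: x ≡ 43 (mod 45).
  Combine with x ≡ 15 (mod 16); new modulus lcm = 720.
    Write x = 43 + 45·t and substitute into x ≡ 15 (mod 16): 45·t ≡ 15 − 43 = -28 (mod 16).
    Reduce coefficients mod 16: 13·t ≡ 4 (mod 16).
    The inverse of 13 mod 16 is 5 (since 13·5 = 65 = 4·16 + 1), so t ≡ 5·4 = 20 ≡ 4 (mod 16).
    Then x = 43 + 45·4 = 223, valid modulo lcm(45, 16) = 720: x ≡ 223 (mod 720).
  Combine with x ≡ 2 (mod 11); new modulus lcm = 7920.
    Write x = 223 + 720·t and substitute into x ≡ 2 (mod 11): 720·t ≡ 2 − 223 = -221 (mod 11).
    Reduce coefficients mod 11: 5·t ≡ 10 (mod 11).
    The inverse of 5 mod 11 is 9 (since 5·9 = 45 = 4·11 + 1), so t ≡ 9·10 = 90 ≡ 2 (mod 11).
    Then x = 223 + 720·2 = 1663, valid modulo lcm(720, 11) = 7920: x ≡ 1663 (mod 7920).
  Combine with x ≡ 8 (mod 17); new modulus lcm = 134640.
    Write x = 1663 + 7920·t and substitute into x ≡ 8 (mod 17): 7920·t ≡ 8 − 1663 = -1655 (mod 17).
    Reduce coefficients mod 17: 15·t ≡ 11 (mod 17).
    The inverse of 15 mod 17 is 8 (since 15·8 = 120 = 7·17 + 1), so t ≡ 8·11 = 88 ≡ 3 (mod 17).
    Then x = 1663 + 7920·3 = 25423, valid modulo lcm(7920, 17) = 134640: x ≡ 25423 (mod 134640).
Verify against each original: 25423 mod 5 = 3, 25423 mod 9 = 7, 25423 mod 16 = 15, 25423 mod 11 = 2, 25423 mod 17 = 8.

x ≡ 25423 (mod 134640).


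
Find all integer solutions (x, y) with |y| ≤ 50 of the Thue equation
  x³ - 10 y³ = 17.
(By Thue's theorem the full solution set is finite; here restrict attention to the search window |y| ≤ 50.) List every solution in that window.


The equation is x³ - 10y³ = 17. For fixed y, x³ = 10·y³ + 17, so a solution requires the RHS to be a perfect cube.
Strategy: iterate y from -50 to 50, compute RHS = 10·y³ + 17, and check whether it is a (positive or negative) perfect cube.
Check small values of y:
  y = 0: RHS = 17 is not a perfect cube.
  y = 1: RHS = 27 = (3)³ ⇒ x = 3 works.
  y = -1: RHS = 7 is not a perfect cube.
  y = 2: RHS = 97 is not a perfect cube.
  y = -2: RHS = -63 is not a perfect cube.
  y = 3: RHS = 287 is not a perfect cube.
  y = -3: RHS = -253 is not a perfect cube.
Continuing the search up to |y| = 50 finds no further solutions beyond those listed.
Collected solutions: (3, 1).

Solutions (with |y| ≤ 50): (3, 1).


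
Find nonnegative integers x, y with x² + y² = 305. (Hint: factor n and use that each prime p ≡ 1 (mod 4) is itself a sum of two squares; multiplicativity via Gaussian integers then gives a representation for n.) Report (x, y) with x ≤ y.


Step 1: Factor n = 305 = 5 · 61.
Step 2: Check the mod-4 condition on each prime factor: 5 ≡ 1 (mod 4), exponent 1; 61 ≡ 1 (mod 4), exponent 1.
All primes ≡ 3 (mod 4) appear to even exponent (or don't appear), so by the two-squares theorem n IS expressible as a sum of two squares.
Step 3: Build a representation. Here n = 5 · 61 is a product of primes ≡ 1 (mod 4). Each prime p ≡ 1 (mod 4) is itself a sum of two squares; find a² by testing p − a² for a perfect square:
  5: 5 − 1² = 4 = 2² ⇒ 5 = 1² + 2².
  61: 61 − 1² = 60, 61 − 2² = 57, 61 − 3² = 52, 61 − 4² = 45, 61 − 5² = 36 = 6² ⇒ 61 = 5² + 6².
  Combine using the Brahmagupta–Fibonacci identity (a² + b²)(c² + d²) = (ac − bd)² + (ad + bc)² = (ac + bd)² + (ad − bc)²:
  5 · 61 = 305: from (1² + 2²)(5² + 6²), take (1·5 − 2·6, 1·6 + 2·5) = (5 − 12, 6 + 10) = (-7, 16); dropping signs (only squares matter) gives (7, 16); check 7² + 16² = 49 + 256 = 305 ✓.
Step 4: Order so x ≤ y and verify: 7² + 16² = 49 + 256 = 305 = n. ✓

n = 305 = 7² + 16² (one valid representation with x ≤ y).


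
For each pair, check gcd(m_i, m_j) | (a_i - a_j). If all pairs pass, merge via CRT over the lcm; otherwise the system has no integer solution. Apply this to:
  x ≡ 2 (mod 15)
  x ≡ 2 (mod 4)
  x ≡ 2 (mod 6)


Moduli 15, 4, 6 are not pairwise coprime, so CRT works modulo lcm(m_i) when all pairwise compatibility conditions hold.
Pairwise compatibility: gcd(m_i, m_j) must divide a_i - a_j for every pair.
Merge one congruence at a time:
  Start: x ≡ 2 (mod 15).
  Combine with x ≡ 2 (mod 4): gcd(15, 4) = 1; 2 - 2 = 0, which IS divisible by 1, so compatible.
    Write x = 2 + 15·t and substitute into x ≡ 2 (mod 4): 15·t ≡ 2 − 2 = 0 (mod 4).
    Reduce coefficients mod 4: 3·t ≡ 0 (mod 4).
    The inverse of 3 mod 4 is 3 (since 3·3 = 9 = 2·4 + 1), so t ≡ 3·0 = 0 ≡ 0 (mod 4).
    Then x = 2 + 15·0 = 2, valid modulo lcm(15, 4) = 60: x ≡ 2 (mod 60).
  Combine with x ≡ 2 (mod 6): gcd(60, 6) = 6; 2 - 2 = 0, which IS divisible by 6, so compatible.
    Write x = 2 + 60·t and substitute into x ≡ 2 (mod 6): 60·t ≡ 2 − 2 = 0 (mod 6).
    Divide the congruence (and modulus) by g = 6: 10·t ≡ 0 (mod 1).
    Modulo 1 every t works; take t = 0.
    Then x = 2 + 60·0 = 2, valid modulo lcm(60, 6) = 60: x ≡ 2 (mod 60).
Verify: 2 mod 15 = 2, 2 mod 4 = 2, 2 mod 6 = 2.

x ≡ 2 (mod 60).


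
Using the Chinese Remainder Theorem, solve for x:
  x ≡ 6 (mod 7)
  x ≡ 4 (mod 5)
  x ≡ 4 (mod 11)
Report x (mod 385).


Moduli 7, 5, 11 are pairwise coprime; by CRT there is a unique solution modulo M = 7 · 5 · 11 = 385.
Solve pairwise, accumulating the modulus:
  Start with x ≡ 6 (mod 7).
  Combine with x ≡ 4 (mod 5): since gcd(7, 5) = 1, we get a unique residue mod 35.
    Write x = 6 + 7·t and substitute into x ≡ 4 (mod 5): 7·t ≡ 4 − 6 = -2 (mod 5).
    Reduce coefficients mod 5: 2·t ≡ 3 (mod 5).
    The inverse of 2 mod 5 is 3 (since 2·3 = 6 = 1·5 + 1), so t ≡ 3·3 = 9 ≡ 4 (mod 5).
    Then x = 6 + 7·4 = 34, valid modulo lcm(7, 5) = 35: x ≡ 34 (mod 35).
  Combine with x ≡ 4 (mod 11): since gcd(35, 11) = 1, we get a unique residue mod 385.
    Write x = 34 + 35·t and substitute into x ≡ 4 (mod 11): 35·t ≡ 4 − 34 = -30 (mod 11).
    Reduce coefficients mod 11: 2·t ≡ 3 (mod 11).
    The inverse of 2 mod 11 is 6 (since 2·6 = 12 = 1·11 + 1), so t ≡ 6·3 = 18 ≡ 7 (mod 11).
    Then x = 34 + 35·7 = 279, valid modulo lcm(35, 11) = 385: x ≡ 279 (mod 385).
Verify: 279 mod 7 = 6 ✓, 279 mod 5 = 4 ✓, 279 mod 11 = 4 ✓.

x ≡ 279 (mod 385).


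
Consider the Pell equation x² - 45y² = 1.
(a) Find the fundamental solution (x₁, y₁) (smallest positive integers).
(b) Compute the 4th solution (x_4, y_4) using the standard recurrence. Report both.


Step 1: Find the fundamental solution (x₁, y₁) of x² - 45y² = 1.
  Expand √45 as a continued fraction. a₀ = ⌊√45⌋ = 6; iterate m_{k+1} = d_k·a_k − m_k, d_{k+1} = (45 − m_{k+1}²)/d_k, a_{k+1} = ⌊(a₀ + m_{k+1})/d_{k+1}⌋ (starting m₀ = 0, d₀ = 1), with convergents p_k = a_k·p_{k-1} + p_{k-2}, q_k = a_k·q_{k-1} + q_{k-2} (p₋₁ = 1, q₋₁ = 0):
  k = 0: a₀ = 6; p₀/q₀ = 6/1; p₀² − 45·q₀² = 36 − 45 = -9.
  k = 1: m = 6, d = 9, a = ⌊(6 + 6)/9⌋ = 1; p/q = (1·6 + 1)/(1·1 + 0) = 7/1; p² − 45·q² = 49 − 45 = 4.
  k = 2: m = 3, d = 4, a = ⌊(6 + 3)/4⌋ = 2; p/q = (2·7 + 6)/(2·1 + 1) = 20/3; p² − 45·q² = 400 − 405 = -5.
  k = 3: m = 5, d = 5, a = ⌊(6 + 5)/5⌋ = 2; p/q = (2·20 + 7)/(2·3 + 1) = 47/7; p² − 45·q² = 2209 − 2205 = 4.
  k = 4: m = 5, d = 4, a = ⌊(6 + 5)/4⌋ = 2; p/q = (2·47 + 20)/(2·7 + 3) = 114/17; p² − 45·q² = 12996 − 13005 = -9.
  k = 5: m = 3, d = 9, a = ⌊(6 + 3)/9⌋ = 1; p/q = (1·114 + 47)/(1·17 + 7) = 161/24; p² − 45·q² = 25921 − 25920 = 1.
  The first convergent with p² − 45·q² = 1 gives the fundamental solution (x₁, y₁) = (161, 24).
Step 2: Apply the recurrence (x_{n+1}, y_{n+1}) = (x₁x_n + 45y₁y_n, x₁y_n + y₁x_n) repeatedly.
  From (x_1, y_1) = (161, 24): x_2 = 161·161 + 45·24·24 = 51841; y_2 = 161·24 + 24·161 = 7728.
  From (x_2, y_2) = (51841, 7728): x_3 = 161·51841 + 45·24·7728 = 16692641; y_3 = 161·7728 + 24·51841 = 2488392.
  From (x_3, y_3) = (16692641, 2488392): x_4 = 161·16692641 + 45·24·2488392 = 5374978561; y_4 = 161·2488392 + 24·16692641 = 801254496.
Step 3: Verify x_4² - 45·y_4² = 28890394531209630721 - 28890394531209630720 = 1 (should be 1). ✓

(x_1, y_1) = (161, 24); (x_4, y_4) = (5374978561, 801254496).


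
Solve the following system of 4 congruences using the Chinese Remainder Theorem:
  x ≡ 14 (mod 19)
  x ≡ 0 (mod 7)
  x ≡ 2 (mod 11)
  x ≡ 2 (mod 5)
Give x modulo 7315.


Product of moduli M = 19 · 7 · 11 · 5 = 7315.
Merge one congruence at a time:
  Start: x ≡ 14 (mod 19).
  Combine with x ≡ 0 (mod 7); new modulus lcm = 133.
    Write x = 14 + 19·t and substitute into x ≡ 0 (mod 7): 19·t ≡ 0 − 14 = -14 (mod 7).
    Reduce coefficients mod 7: 5·t ≡ 0 (mod 7).
    The inverse of 5 mod 7 is 3 (since 5·3 = 15 = 2·7 + 1), so t ≡ 3·0 = 0 ≡ 0 (mod 7).
    Then x = 14 + 19·0 = 14, valid modulo lcm(19, 7) = 133: x ≡ 14 (mod 133).
  Combine with x ≡ 2 (mod 11); new modulus lcm = 1463.
    Write x = 14 + 133·t and substitute into x ≡ 2 (mod 11): 133·t ≡ 2 − 14 = -12 (mod 11).
    Reduce coefficients mod 11: 1·t ≡ 10 (mod 11).
    So t ≡ 10 (mod 11).
    Then x = 14 + 133·10 = 1344, valid modulo lcm(133, 11) = 1463: x ≡ 1344 (mod 1463).
  Combine with x ≡ 2 (mod 5); new modulus lcm = 7315.
    Write x = 1344 + 1463·t and substitute into x ≡ 2 (mod 5): 1463·t ≡ 2 − 1344 = -1342 (mod 5).
    Reduce coefficients mod 5: 3·t ≡ 3 (mod 5).
    The inverse of 3 mod 5 is 2 (since 3·2 = 6 = 1·5 + 1), so t ≡ 2·3 = 6 ≡ 1 (mod 5).
    Then x = 1344 + 1463·1 = 2807, valid modulo lcm(1463, 5) = 7315: x ≡ 2807 (mod 7315).
Verify against each original: 2807 mod 19 = 14, 2807 mod 7 = 0, 2807 mod 11 = 2, 2807 mod 5 = 2.

x ≡ 2807 (mod 7315).


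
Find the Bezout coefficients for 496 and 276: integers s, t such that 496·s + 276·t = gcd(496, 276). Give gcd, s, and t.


Euclidean algorithm on (496, 276) — divide until remainder is 0:
  496 = 1 · 276 + 220
  276 = 1 · 220 + 56
  220 = 3 · 56 + 52
  56 = 1 · 52 + 4
  52 = 13 · 4 + 0
gcd(496, 276) = 4.
Track Bezout coefficients alongside the remainders: start with r₀ = 496 = a·1 + b·0 (s = 1, t = 0) and r₁ = 276 = a·0 + b·1 (s = 0, t = 1); each new remainder r_{k+1} = r_{k-1} − q_k·r_k inherits s_{k+1} = s_{k-1} − q_k·s_k, t_{k+1} = t_{k-1} − q_k·t_k, so r_k = a·s_k + b·t_k at every step:
  q = 1: r = 220, s = 1 − 1·0 = 1, t = 0 − 1·1 = -1  (check: 496·1 + 276·(-1) = 220)
  q = 1: r = 56, s = 0 − 1·1 = -1, t = 1 − 1·(-1) = 2  (check: 496·(-1) + 276·2 = 56)
  q = 3: r = 52, s = 1 − 3·(-1) = 4, t = -1 − 3·2 = -7  (check: 496·4 + 276·(-7) = 52)
  q = 1: r = 4, s = -1 − 1·4 = -5, t = 2 − 1·(-7) = 9  (check: 496·(-5) + 276·9 = 4)
The row with r = 4 (the gcd) gives the Bezout coefficients s = -5, t = 9.
Result: 496 · (-5) + 276 · (9) = 4.

gcd(496, 276) = 4; s = -5, t = 9 (check: 496·(-5) + 276·9 = 4).


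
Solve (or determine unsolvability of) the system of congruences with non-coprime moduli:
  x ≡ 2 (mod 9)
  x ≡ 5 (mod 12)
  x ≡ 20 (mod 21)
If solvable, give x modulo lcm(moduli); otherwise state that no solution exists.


Moduli 9, 12, 21 are not pairwise coprime, so CRT works modulo lcm(m_i) when all pairwise compatibility conditions hold.
Pairwise compatibility: gcd(m_i, m_j) must divide a_i - a_j for every pair.
Merge one congruence at a time:
  Start: x ≡ 2 (mod 9).
  Combine with x ≡ 5 (mod 12): gcd(9, 12) = 3; 5 - 2 = 3, which IS divisible by 3, so compatible.
    Write x = 2 + 9·t and substitute into x ≡ 5 (mod 12): 9·t ≡ 5 − 2 = 3 (mod 12).
    Divide the congruence (and modulus) by g = 3: 3·t ≡ 1 (mod 4).
    The inverse of 3 mod 4 is 3 (since 3·3 = 9 = 2·4 + 1), so t ≡ 3·1 = 3 ≡ 3 (mod 4).
    Then x = 2 + 9·3 = 29, valid modulo lcm(9, 12) = 36: x ≡ 29 (mod 36).
  Combine with x ≡ 20 (mod 21): gcd(36, 21) = 3; 20 - 29 = -9, which IS divisible by 3, so compatible.
    Write x = 29 + 36·t and substitute into x ≡ 20 (mod 21): 36·t ≡ 20 − 29 = -9 (mod 21).
    Divide the congruence (and modulus) by g = 3: 12·t ≡ -3 (mod 7).
    Reduce coefficients mod 7: 5·t ≡ 4 (mod 7).
    The inverse of 5 mod 7 is 3 (since 5·3 = 15 = 2·7 + 1), so t ≡ 3·4 = 12 ≡ 5 (mod 7).
    Then x = 29 + 36·5 = 209, valid modulo lcm(36, 21) = 252: x ≡ 209 (mod 252).
Verify: 209 mod 9 = 2, 209 mod 12 = 5, 209 mod 21 = 20.

x ≡ 209 (mod 252).


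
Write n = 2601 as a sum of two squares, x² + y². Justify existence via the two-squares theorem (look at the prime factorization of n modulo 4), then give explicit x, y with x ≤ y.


Step 1: Factor n = 2601 = 3^2 · 17^2.
Step 2: Check the mod-4 condition on each prime factor: 3 ≡ 3 (mod 4), exponent 2 (must be even); 17 ≡ 1 (mod 4), exponent 2.
All primes ≡ 3 (mod 4) appear to even exponent (or don't appear), so by the two-squares theorem n IS expressible as a sum of two squares.
Step 3: Build a representation. Group n = k² · m with k = 3 and m = 17 · 17 = 289 (a product of primes ≡ 1 (mod 4)); a representation of m scales to one of n via (k·x)² + (k·y)² = k²(x² + y²). Each prime p ≡ 1 (mod 4) is itself a sum of two squares; find a² by testing p − a² for a perfect square:
  17: 17 − 1² = 16 = 4² ⇒ 17 = 1² + 4².
  Combine using the Brahmagupta–Fibonacci identity (a² + b²)(c² + d²) = (ac − bd)² + (ad + bc)² = (ac + bd)² + (ad − bc)²:
  17 · 17 = 289: from (1² + 4²)(1² + 4²), take (1·1 − 4·4, 1·4 + 4·1) = (1 − 16, 4 + 4) = (-15, 8); dropping signs (only squares matter) gives (15, 8); check 15² + 8² = 225 + 64 = 289 ✓.
  Scale by k = 3: (3·15, 3·8) = (45, 24).
Step 4: Order so x ≤ y and verify: 24² + 45² = 576 + 2025 = 2601 = n. ✓

n = 2601 = 24² + 45² (one valid representation with x ≤ y).


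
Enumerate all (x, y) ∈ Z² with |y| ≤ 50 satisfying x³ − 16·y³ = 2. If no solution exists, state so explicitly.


The equation is x³ - 16y³ = 2. For fixed y, x³ = 16·y³ + 2, so a solution requires the RHS to be a perfect cube.
Strategy: iterate y from -50 to 50, compute RHS = 16·y³ + 2, and check whether it is a (positive or negative) perfect cube.
Check small values of y:
  y = 0: RHS = 2 is not a perfect cube.
  y = 1: RHS = 18 is not a perfect cube.
  y = -1: RHS = -14 is not a perfect cube.
  y = 2: RHS = 130 is not a perfect cube.
  y = -2: RHS = -126 is not a perfect cube.
  y = 3: RHS = 434 is not a perfect cube.
  y = -3: RHS = -430 is not a perfect cube.
Continuing the search up to |y| = 50 finds no solutions either.
No (x, y) in the scanned range satisfies the equation.

No integer solutions with |y| ≤ 50.


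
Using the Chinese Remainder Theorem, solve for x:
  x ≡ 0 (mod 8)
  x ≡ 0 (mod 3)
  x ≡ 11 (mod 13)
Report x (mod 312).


Moduli 8, 3, 13 are pairwise coprime; by CRT there is a unique solution modulo M = 8 · 3 · 13 = 312.
Solve pairwise, accumulating the modulus:
  Start with x ≡ 0 (mod 8).
  Combine with x ≡ 0 (mod 3): since gcd(8, 3) = 1, we get a unique residue mod 24.
    Write x = 0 + 8·t and substitute into x ≡ 0 (mod 3): 8·t ≡ 0 − 0 = 0 (mod 3).
    Reduce coefficients mod 3: 2·t ≡ 0 (mod 3).
    The inverse of 2 mod 3 is 2 (since 2·2 = 4 = 1·3 + 1), so t ≡ 2·0 = 0 ≡ 0 (mod 3).
    Then x = 0 + 8·0 = 0, valid modulo lcm(8, 3) = 24: x ≡ 0 (mod 24).
  Combine with x ≡ 11 (mod 13): since gcd(24, 13) = 1, we get a unique residue mod 312.
    Write x = 0 + 24·t and substitute into x ≡ 11 (mod 13): 24·t ≡ 11 − 0 = 11 (mod 13).
    Reduce coefficients mod 13: 11·t ≡ 11 (mod 13).
    The inverse of 11 mod 13 is 6 (since 11·6 = 66 = 5·13 + 1), so t ≡ 6·11 = 66 ≡ 1 (mod 13).
    Then x = 0 + 24·1 = 24, valid modulo lcm(24, 13) = 312: x ≡ 24 (mod 312).
Verify: 24 mod 8 = 0 ✓, 24 mod 3 = 0 ✓, 24 mod 13 = 11 ✓.

x ≡ 24 (mod 312).


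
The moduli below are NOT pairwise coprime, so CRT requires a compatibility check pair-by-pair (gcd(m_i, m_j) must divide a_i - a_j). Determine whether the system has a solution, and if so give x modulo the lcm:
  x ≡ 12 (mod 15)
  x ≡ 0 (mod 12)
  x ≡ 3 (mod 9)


Moduli 15, 12, 9 are not pairwise coprime, so CRT works modulo lcm(m_i) when all pairwise compatibility conditions hold.
Pairwise compatibility: gcd(m_i, m_j) must divide a_i - a_j for every pair.
Merge one congruence at a time:
  Start: x ≡ 12 (mod 15).
  Combine with x ≡ 0 (mod 12): gcd(15, 12) = 3; 0 - 12 = -12, which IS divisible by 3, so compatible.
    Write x = 12 + 15·t and substitute into x ≡ 0 (mod 12): 15·t ≡ 0 − 12 = -12 (mod 12).
    Divide the congruence (and modulus) by g = 3: 5·t ≡ -4 (mod 4).
    Reduce coefficients mod 4: 1·t ≡ 0 (mod 4).
    So t ≡ 0 (mod 4).
    Then x = 12 + 15·0 = 12, valid modulo lcm(15, 12) = 60: x ≡ 12 (mod 60).
  Combine with x ≡ 3 (mod 9): gcd(60, 9) = 3; 3 - 12 = -9, which IS divisible by 3, so compatible.
    Write x = 12 + 60·t and substitute into x ≡ 3 (mod 9): 60·t ≡ 3 − 12 = -9 (mod 9).
    Divide the congruence (and modulus) by g = 3: 20·t ≡ -3 (mod 3).
    Reduce coefficients mod 3: 2·t ≡ 0 (mod 3).
    The inverse of 2 mod 3 is 2 (since 2·2 = 4 = 1·3 + 1), so t ≡ 2·0 = 0 ≡ 0 (mod 3).
    Then x = 12 + 60·0 = 12, valid modulo lcm(60, 9) = 180: x ≡ 12 (mod 180).
Verify: 12 mod 15 = 12, 12 mod 12 = 0, 12 mod 9 = 3.

x ≡ 12 (mod 180).


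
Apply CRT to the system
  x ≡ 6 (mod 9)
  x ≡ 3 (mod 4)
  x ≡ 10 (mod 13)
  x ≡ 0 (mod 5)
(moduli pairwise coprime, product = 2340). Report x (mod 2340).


Product of moduli M = 9 · 4 · 13 · 5 = 2340.
Merge one congruence at a time:
  Start: x ≡ 6 (mod 9).
  Combine with x ≡ 3 (mod 4); new modulus lcm = 36.
    Write x = 6 + 9·t and substitute into x ≡ 3 (mod 4): 9·t ≡ 3 − 6 = -3 (mod 4).
    Reduce coefficients mod 4: 1·t ≡ 1 (mod 4).
    So t ≡ 1 (mod 4).
    Then x = 6 + 9·1 = 15, valid modulo lcm(9, 4) = 36: x ≡ 15 (mod 36).
  Combine with x ≡ 10 (mod 13); new modulus lcm = 468.
    Write x = 15 + 36·t and substitute into x ≡ 10 (mod 13): 36·t ≡ 10 − 15 = -5 (mod 13).
    Reduce coefficients mod 13: 10·t ≡ 8 (mod 13).
    The inverse of 10 mod 13 is 4 (since 10·4 = 40 = 3·13 + 1), so t ≡ 4·8 = 32 ≡ 6 (mod 13).
    Then x = 15 + 36·6 = 231, valid modulo lcm(36, 13) = 468: x ≡ 231 (mod 468).
  Combine with x ≡ 0 (mod 5); new modulus lcm = 2340.
    Write x = 231 + 468·t and substitute into x ≡ 0 (mod 5): 468·t ≡ 0 − 231 = -231 (mod 5).
    Reduce coefficients mod 5: 3·t ≡ 4 (mod 5).
    The inverse of 3 mod 5 is 2 (since 3·2 = 6 = 1·5 + 1), so t ≡ 2·4 = 8 ≡ 3 (mod 5).
    Then x = 231 + 468·3 = 1635, valid modulo lcm(468, 5) = 2340: x ≡ 1635 (mod 2340).
Verify against each original: 1635 mod 9 = 6, 1635 mod 4 = 3, 1635 mod 13 = 10, 1635 mod 5 = 0.

x ≡ 1635 (mod 2340).


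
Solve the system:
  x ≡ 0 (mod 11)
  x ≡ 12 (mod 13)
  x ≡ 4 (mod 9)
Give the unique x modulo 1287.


Moduli 11, 13, 9 are pairwise coprime; by CRT there is a unique solution modulo M = 11 · 13 · 9 = 1287.
Solve pairwise, accumulating the modulus:
  Start with x ≡ 0 (mod 11).
  Combine with x ≡ 12 (mod 13): since gcd(11, 13) = 1, we get a unique residue mod 143.
    Write x = 0 + 11·t and substitute into x ≡ 12 (mod 13): 11·t ≡ 12 − 0 = 12 (mod 13).
    The inverse of 11 mod 13 is 6 (since 11·6 = 66 = 5·13 + 1), so t ≡ 6·12 = 72 ≡ 7 (mod 13).
    Then x = 0 + 11·7 = 77, valid modulo lcm(11, 13) = 143: x ≡ 77 (mod 143).
  Combine with x ≡ 4 (mod 9): since gcd(143, 9) = 1, we get a unique residue mod 1287.
    Write x = 77 + 143·t and substitute into x ≡ 4 (mod 9): 143·t ≡ 4 − 77 = -73 (mod 9).
    Reduce coefficients mod 9: 8·t ≡ 8 (mod 9).
    The inverse of 8 mod 9 is 8 (since 8·8 = 64 = 7·9 + 1), so t ≡ 8·8 = 64 ≡ 1 (mod 9).
    Then x = 77 + 143·1 = 220, valid modulo lcm(143, 9) = 1287: x ≡ 220 (mod 1287).
Verify: 220 mod 11 = 0 ✓, 220 mod 13 = 12 ✓, 220 mod 9 = 4 ✓.

x ≡ 220 (mod 1287).


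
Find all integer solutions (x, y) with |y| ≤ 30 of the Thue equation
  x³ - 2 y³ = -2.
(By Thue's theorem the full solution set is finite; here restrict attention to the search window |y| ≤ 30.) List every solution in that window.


The equation is x³ - 2y³ = -2. For fixed y, x³ = 2·y³ − 2, so a solution requires the RHS to be a perfect cube.
Strategy: iterate y from -30 to 30, compute RHS = 2·y³ − 2, and check whether it is a (positive or negative) perfect cube.
Check small values of y:
  y = 0: RHS = -2 is not a perfect cube.
  y = 1: RHS = 0 = (0)³ ⇒ x = 0 works.
  y = -1: RHS = -4 is not a perfect cube.
  y = 2: RHS = 14 is not a perfect cube.
  y = -2: RHS = -18 is not a perfect cube.
  y = 3: RHS = 52 is not a perfect cube.
  y = -3: RHS = -56 is not a perfect cube.
Continuing the search up to |y| = 30 finds no further solutions beyond those listed.
Collected solutions: (0, 1).

Solutions (with |y| ≤ 30): (0, 1).


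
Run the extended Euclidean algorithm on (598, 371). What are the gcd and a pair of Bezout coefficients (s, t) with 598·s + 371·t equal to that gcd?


Euclidean algorithm on (598, 371) — divide until remainder is 0:
  598 = 1 · 371 + 227
  371 = 1 · 227 + 144
  227 = 1 · 144 + 83
  144 = 1 · 83 + 61
  83 = 1 · 61 + 22
  61 = 2 · 22 + 17
  22 = 1 · 17 + 5
  17 = 3 · 5 + 2
  5 = 2 · 2 + 1
  2 = 2 · 1 + 0
gcd(598, 371) = 1.
Track Bezout coefficients alongside the remainders: start with r₀ = 598 = a·1 + b·0 (s = 1, t = 0) and r₁ = 371 = a·0 + b·1 (s = 0, t = 1); each new remainder r_{k+1} = r_{k-1} − q_k·r_k inherits s_{k+1} = s_{k-1} − q_k·s_k, t_{k+1} = t_{k-1} − q_k·t_k, so r_k = a·s_k + b·t_k at every step:
  q = 1: r = 227, s = 1 − 1·0 = 1, t = 0 − 1·1 = -1  (check: 598·1 + 371·(-1) = 227)
  q = 1: r = 144, s = 0 − 1·1 = -1, t = 1 − 1·(-1) = 2  (check: 598·(-1) + 371·2 = 144)
  q = 1: r = 83, s = 1 − 1·(-1) = 2, t = -1 − 1·2 = -3  (check: 598·2 + 371·(-3) = 83)
  q = 1: r = 61, s = -1 − 1·2 = -3, t = 2 − 1·(-3) = 5  (check: 598·(-3) + 371·5 = 61)
  q = 1: r = 22, s = 2 − 1·(-3) = 5, t = -3 − 1·5 = -8  (check: 598·5 + 371·(-8) = 22)
  q = 2: r = 17, s = -3 − 2·5 = -13, t = 5 − 2·(-8) = 21  (check: 598·(-13) + 371·21 = 17)
  q = 1: r = 5, s = 5 − 1·(-13) = 18, t = -8 − 1·21 = -29  (check: 598·18 + 371·(-29) = 5)
  q = 3: r = 2, s = -13 − 3·18 = -67, t = 21 − 3·(-29) = 108  (check: 598·(-67) + 371·108 = 2)
  q = 2: r = 1, s = 18 − 2·(-67) = 152, t = -29 − 2·108 = -245  (check: 598·152 + 371·(-245) = 1)
The row with r = 1 (the gcd) gives the Bezout coefficients s = 152, t = -245.
Result: 598 · (152) + 371 · (-245) = 1.

gcd(598, 371) = 1; s = 152, t = -245 (check: 598·152 + 371·(-245) = 1).


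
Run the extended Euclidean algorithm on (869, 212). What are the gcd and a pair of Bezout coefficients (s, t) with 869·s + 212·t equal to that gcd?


Euclidean algorithm on (869, 212) — divide until remainder is 0:
  869 = 4 · 212 + 21
  212 = 10 · 21 + 2
  21 = 10 · 2 + 1
  2 = 2 · 1 + 0
gcd(869, 212) = 1.
Track Bezout coefficients alongside the remainders: start with r₀ = 869 = a·1 + b·0 (s = 1, t = 0) and r₁ = 212 = a·0 + b·1 (s = 0, t = 1); each new remainder r_{k+1} = r_{k-1} − q_k·r_k inherits s_{k+1} = s_{k-1} − q_k·s_k, t_{k+1} = t_{k-1} − q_k·t_k, so r_k = a·s_k + b·t_k at every step:
  q = 4: r = 21, s = 1 − 4·0 = 1, t = 0 − 4·1 = -4  (check: 869·1 + 212·(-4) = 21)
  q = 10: r = 2, s = 0 − 10·1 = -10, t = 1 − 10·(-4) = 41  (check: 869·(-10) + 212·41 = 2)
  q = 10: r = 1, s = 1 − 10·(-10) = 101, t = -4 − 10·41 = -414  (check: 869·101 + 212·(-414) = 1)
The row with r = 1 (the gcd) gives the Bezout coefficients s = 101, t = -414.
Result: 869 · (101) + 212 · (-414) = 1.

gcd(869, 212) = 1; s = 101, t = -414 (check: 869·101 + 212·(-414) = 1).


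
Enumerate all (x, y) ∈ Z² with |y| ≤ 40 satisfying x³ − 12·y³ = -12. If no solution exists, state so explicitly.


The equation is x³ - 12y³ = -12. For fixed y, x³ = 12·y³ − 12, so a solution requires the RHS to be a perfect cube.
Strategy: iterate y from -40 to 40, compute RHS = 12·y³ − 12, and check whether it is a (positive or negative) perfect cube.
Check small values of y:
  y = 0: RHS = -12 is not a perfect cube.
  y = 1: RHS = 0 = (0)³ ⇒ x = 0 works.
  y = -1: RHS = -24 is not a perfect cube.
  y = 2: RHS = 84 is not a perfect cube.
  y = -2: RHS = -108 is not a perfect cube.
  y = 3: RHS = 312 is not a perfect cube.
  y = -3: RHS = -336 is not a perfect cube.
Continuing the search up to |y| = 40 finds no further solutions beyond those listed.
Collected solutions: (0, 1).

Solutions (with |y| ≤ 40): (0, 1).


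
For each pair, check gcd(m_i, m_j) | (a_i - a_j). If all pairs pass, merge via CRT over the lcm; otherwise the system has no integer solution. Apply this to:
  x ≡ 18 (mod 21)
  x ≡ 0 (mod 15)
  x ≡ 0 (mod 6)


Moduli 21, 15, 6 are not pairwise coprime, so CRT works modulo lcm(m_i) when all pairwise compatibility conditions hold.
Pairwise compatibility: gcd(m_i, m_j) must divide a_i - a_j for every pair.
Merge one congruence at a time:
  Start: x ≡ 18 (mod 21).
  Combine with x ≡ 0 (mod 15): gcd(21, 15) = 3; 0 - 18 = -18, which IS divisible by 3, so compatible.
    Write x = 18 + 21·t and substitute into x ≡ 0 (mod 15): 21·t ≡ 0 − 18 = -18 (mod 15).
    Divide the congruence (and modulus) by g = 3: 7·t ≡ -6 (mod 5).
    Reduce coefficients mod 5: 2·t ≡ 4 (mod 5).
    The inverse of 2 mod 5 is 3 (since 2·3 = 6 = 1·5 + 1), so t ≡ 3·4 = 12 ≡ 2 (mod 5).
    Then x = 18 + 21·2 = 60, valid modulo lcm(21, 15) = 105: x ≡ 60 (mod 105).
  Combine with x ≡ 0 (mod 6): gcd(105, 6) = 3; 0 - 60 = -60, which IS divisible by 3, so compatible.
    Write x = 60 + 105·t and substitute into x ≡ 0 (mod 6): 105·t ≡ 0 − 60 = -60 (mod 6).
    Divide the congruence (and modulus) by g = 3: 35·t ≡ -20 (mod 2).
    Reduce coefficients mod 2: 1·t ≡ 0 (mod 2).
    So t ≡ 0 (mod 2).
    Then x = 60 + 105·0 = 60, valid modulo lcm(105, 6) = 210: x ≡ 60 (mod 210).
Verify: 60 mod 21 = 18, 60 mod 15 = 0, 60 mod 6 = 0.

x ≡ 60 (mod 210).


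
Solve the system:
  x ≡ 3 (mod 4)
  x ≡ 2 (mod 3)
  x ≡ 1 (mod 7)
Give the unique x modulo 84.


Moduli 4, 3, 7 are pairwise coprime; by CRT there is a unique solution modulo M = 4 · 3 · 7 = 84.
Solve pairwise, accumulating the modulus:
  Start with x ≡ 3 (mod 4).
  Combine with x ≡ 2 (mod 3): since gcd(4, 3) = 1, we get a unique residue mod 12.
    Write x = 3 + 4·t and substitute into x ≡ 2 (mod 3): 4·t ≡ 2 − 3 = -1 (mod 3).
    Reduce coefficients mod 3: 1·t ≡ 2 (mod 3).
    So t ≡ 2 (mod 3).
    Then x = 3 + 4·2 = 11, valid modulo lcm(4, 3) = 12: x ≡ 11 (mod 12).
  Combine with x ≡ 1 (mod 7): since gcd(12, 7) = 1, we get a unique residue mod 84.
    Write x = 11 + 12·t and substitute into x ≡ 1 (mod 7): 12·t ≡ 1 − 11 = -10 (mod 7).
    Reduce coefficients mod 7: 5·t ≡ 4 (mod 7).
    The inverse of 5 mod 7 is 3 (since 5·3 = 15 = 2·7 + 1), so t ≡ 3·4 = 12 ≡ 5 (mod 7).
    Then x = 11 + 12·5 = 71, valid modulo lcm(12, 7) = 84: x ≡ 71 (mod 84).
Verify: 71 mod 4 = 3 ✓, 71 mod 3 = 2 ✓, 71 mod 7 = 1 ✓.

x ≡ 71 (mod 84).


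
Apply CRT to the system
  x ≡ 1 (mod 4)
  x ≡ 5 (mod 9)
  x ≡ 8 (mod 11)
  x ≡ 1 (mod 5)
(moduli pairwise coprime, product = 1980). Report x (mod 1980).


Product of moduli M = 4 · 9 · 11 · 5 = 1980.
Merge one congruence at a time:
  Start: x ≡ 1 (mod 4).
  Combine with x ≡ 5 (mod 9); new modulus lcm = 36.
    Write x = 1 + 4·t and substitute into x ≡ 5 (mod 9): 4·t ≡ 5 − 1 = 4 (mod 9).
    The inverse of 4 mod 9 is 7 (since 4·7 = 28 = 3·9 + 1), so t ≡ 7·4 = 28 ≡ 1 (mod 9).
    Then x = 1 + 4·1 = 5, valid modulo lcm(4, 9) = 36: x ≡ 5 (mod 36).
  Combine with x ≡ 8 (mod 11); new modulus lcm = 396.
    Write x = 5 + 36·t and substitute into x ≡ 8 (mod 11): 36·t ≡ 8 − 5 = 3 (mod 11).
    Reduce coefficients mod 11: 3·t ≡ 3 (mod 11).
    The inverse of 3 mod 11 is 4 (since 3·4 = 12 = 1·11 + 1), so t ≡ 4·3 = 12 ≡ 1 (mod 11).
    Then x = 5 + 36·1 = 41, valid modulo lcm(36, 11) = 396: x ≡ 41 (mod 396).
  Combine with x ≡ 1 (mod 5); new modulus lcm = 1980.
    Write x = 41 + 396·t and substitute into x ≡ 1 (mod 5): 396·t ≡ 1 − 41 = -40 (mod 5).
    Reduce coefficients mod 5: 1·t ≡ 0 (mod 5).
    So t ≡ 0 (mod 5).
    Then x = 41 + 396·0 = 41, valid modulo lcm(396, 5) = 1980: x ≡ 41 (mod 1980).
Verify against each original: 41 mod 4 = 1, 41 mod 9 = 5, 41 mod 11 = 8, 41 mod 5 = 1.

x ≡ 41 (mod 1980).


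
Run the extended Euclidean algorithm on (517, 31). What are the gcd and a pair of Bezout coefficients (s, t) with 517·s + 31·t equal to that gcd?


Euclidean algorithm on (517, 31) — divide until remainder is 0:
  517 = 16 · 31 + 21
  31 = 1 · 21 + 10
  21 = 2 · 10 + 1
  10 = 10 · 1 + 0
gcd(517, 31) = 1.
Track Bezout coefficients alongside the remainders: start with r₀ = 517 = a·1 + b·0 (s = 1, t = 0) and r₁ = 31 = a·0 + b·1 (s = 0, t = 1); each new remainder r_{k+1} = r_{k-1} − q_k·r_k inherits s_{k+1} = s_{k-1} − q_k·s_k, t_{k+1} = t_{k-1} − q_k·t_k, so r_k = a·s_k + b·t_k at every step:
  q = 16: r = 21, s = 1 − 16·0 = 1, t = 0 − 16·1 = -16  (check: 517·1 + 31·(-16) = 21)
  q = 1: r = 10, s = 0 − 1·1 = -1, t = 1 − 1·(-16) = 17  (check: 517·(-1) + 31·17 = 10)
  q = 2: r = 1, s = 1 − 2·(-1) = 3, t = -16 − 2·17 = -50  (check: 517·3 + 31·(-50) = 1)
The row with r = 1 (the gcd) gives the Bezout coefficients s = 3, t = -50.
Result: 517 · (3) + 31 · (-50) = 1.

gcd(517, 31) = 1; s = 3, t = -50 (check: 517·3 + 31·(-50) = 1).


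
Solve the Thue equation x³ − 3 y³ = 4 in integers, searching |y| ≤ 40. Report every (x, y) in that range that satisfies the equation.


The equation is x³ - 3y³ = 4. For fixed y, x³ = 3·y³ + 4, so a solution requires the RHS to be a perfect cube.
Strategy: iterate y from -40 to 40, compute RHS = 3·y³ + 4, and check whether it is a (positive or negative) perfect cube.
Check small values of y:
  y = 0: RHS = 4 is not a perfect cube.
  y = 1: RHS = 7 is not a perfect cube.
  y = -1: RHS = 1 = (1)³ ⇒ x = 1 works.
  y = 2: RHS = 28 is not a perfect cube.
  y = -2: RHS = -20 is not a perfect cube.
  y = 3: RHS = 85 is not a perfect cube.
  y = -3: RHS = -77 is not a perfect cube.
Continuing the search up to |y| = 40 finds no further solutions beyond those listed.
Collected solutions: (1, -1).

Solutions (with |y| ≤ 40): (1, -1).


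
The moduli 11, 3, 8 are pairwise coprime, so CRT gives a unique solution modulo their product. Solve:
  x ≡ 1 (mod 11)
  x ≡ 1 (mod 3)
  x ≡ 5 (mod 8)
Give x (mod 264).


Moduli 11, 3, 8 are pairwise coprime; by CRT there is a unique solution modulo M = 11 · 3 · 8 = 264.
Solve pairwise, accumulating the modulus:
  Start with x ≡ 1 (mod 11).
  Combine with x ≡ 1 (mod 3): since gcd(11, 3) = 1, we get a unique residue mod 33.
    Write x = 1 + 11·t and substitute into x ≡ 1 (mod 3): 11·t ≡ 1 − 1 = 0 (mod 3).
    Reduce coefficients mod 3: 2·t ≡ 0 (mod 3).
    The inverse of 2 mod 3 is 2 (since 2·2 = 4 = 1·3 + 1), so t ≡ 2·0 = 0 ≡ 0 (mod 3).
    Then x = 1 + 11·0 = 1, valid modulo lcm(11, 3) = 33: x ≡ 1 (mod 33).
  Combine with x ≡ 5 (mod 8): since gcd(33, 8) = 1, we get a unique residue mod 264.
    Write x = 1 + 33·t and substitute into x ≡ 5 (mod 8): 33·t ≡ 5 − 1 = 4 (mod 8).
    Reduce coefficients mod 8: 1·t ≡ 4 (mod 8).
    So t ≡ 4 (mod 8).
    Then x = 1 + 33·4 = 133, valid modulo lcm(33, 8) = 264: x ≡ 133 (mod 264).
Verify: 133 mod 11 = 1 ✓, 133 mod 3 = 1 ✓, 133 mod 8 = 5 ✓.

x ≡ 133 (mod 264).


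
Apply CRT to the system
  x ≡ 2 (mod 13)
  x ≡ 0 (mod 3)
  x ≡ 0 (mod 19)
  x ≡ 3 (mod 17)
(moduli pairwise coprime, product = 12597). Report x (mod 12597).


Product of moduli M = 13 · 3 · 19 · 17 = 12597.
Merge one congruence at a time:
  Start: x ≡ 2 (mod 13).
  Combine with x ≡ 0 (mod 3); new modulus lcm = 39.
    Write x = 2 + 13·t and substitute into x ≡ 0 (mod 3): 13·t ≡ 0 − 2 = -2 (mod 3).
    Reduce coefficients mod 3: 1·t ≡ 1 (mod 3).
    So t ≡ 1 (mod 3).
    Then x = 2 + 13·1 = 15, valid modulo lcm(13, 3) = 39: x ≡ 15 (mod 39).
  Combine with x ≡ 0 (mod 19); new modulus lcm = 741.
    Write x = 15 + 39·t and substitute into x ≡ 0 (mod 19): 39·t ≡ 0 − 15 = -15 (mod 19).
    Reduce coefficients mod 19: 1·t ≡ 4 (mod 19).
    So t ≡ 4 (mod 19).
    Then x = 15 + 39·4 = 171, valid modulo lcm(39, 19) = 741: x ≡ 171 (mod 741).
  Combine with x ≡ 3 (mod 17); new modulus lcm = 12597.
    Write x = 171 + 741·t and substitute into x ≡ 3 (mod 17): 741·t ≡ 3 − 171 = -168 (mod 17).
    Reduce coefficients mod 17: 10·t ≡ 2 (mod 17).
    The inverse of 10 mod 17 is 12 (since 10·12 = 120 = 7·17 + 1), so t ≡ 12·2 = 24 ≡ 7 (mod 17).
    Then x = 171 + 741·7 = 5358, valid modulo lcm(741, 17) = 12597: x ≡ 5358 (mod 12597).
Verify against each original: 5358 mod 13 = 2, 5358 mod 3 = 0, 5358 mod 19 = 0, 5358 mod 17 = 3.

x ≡ 5358 (mod 12597).


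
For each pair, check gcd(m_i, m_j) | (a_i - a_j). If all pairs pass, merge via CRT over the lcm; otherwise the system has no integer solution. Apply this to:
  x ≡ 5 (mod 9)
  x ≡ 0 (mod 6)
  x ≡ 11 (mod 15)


Moduli 9, 6, 15 are not pairwise coprime, so CRT works modulo lcm(m_i) when all pairwise compatibility conditions hold.
Pairwise compatibility: gcd(m_i, m_j) must divide a_i - a_j for every pair.
Merge one congruence at a time:
  Start: x ≡ 5 (mod 9).
  Combine with x ≡ 0 (mod 6): gcd(9, 6) = 3, and 0 - 5 = -5 is NOT divisible by 3.
    ⇒ system is inconsistent (no integer solution).

No solution (the system is inconsistent).


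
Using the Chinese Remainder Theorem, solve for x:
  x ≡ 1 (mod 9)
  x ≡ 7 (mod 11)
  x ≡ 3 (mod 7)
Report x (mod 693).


Moduli 9, 11, 7 are pairwise coprime; by CRT there is a unique solution modulo M = 9 · 11 · 7 = 693.
Solve pairwise, accumulating the modulus:
  Start with x ≡ 1 (mod 9).
  Combine with x ≡ 7 (mod 11): since gcd(9, 11) = 1, we get a unique residue mod 99.
    Write x = 1 + 9·t and substitute into x ≡ 7 (mod 11): 9·t ≡ 7 − 1 = 6 (mod 11).
    The inverse of 9 mod 11 is 5 (since 9·5 = 45 = 4·11 + 1), so t ≡ 5·6 = 30 ≡ 8 (mod 11).
    Then x = 1 + 9·8 = 73, valid modulo lcm(9, 11) = 99: x ≡ 73 (mod 99).
  Combine with x ≡ 3 (mod 7): since gcd(99, 7) = 1, we get a unique residue mod 693.
    Write x = 73 + 99·t and substitute into x ≡ 3 (mod 7): 99·t ≡ 3 − 73 = -70 (mod 7).
    Reduce coefficients mod 7: 1·t ≡ 0 (mod 7).
    So t ≡ 0 (mod 7).
    Then x = 73 + 99·0 = 73, valid modulo lcm(99, 7) = 693: x ≡ 73 (mod 693).
Verify: 73 mod 9 = 1 ✓, 73 mod 11 = 7 ✓, 73 mod 7 = 3 ✓.

x ≡ 73 (mod 693).


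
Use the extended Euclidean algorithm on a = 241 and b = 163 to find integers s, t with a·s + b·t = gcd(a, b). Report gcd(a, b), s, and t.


Euclidean algorithm on (241, 163) — divide until remainder is 0:
  241 = 1 · 163 + 78
  163 = 2 · 78 + 7
  78 = 11 · 7 + 1
  7 = 7 · 1 + 0
gcd(241, 163) = 1.
Track Bezout coefficients alongside the remainders: start with r₀ = 241 = a·1 + b·0 (s = 1, t = 0) and r₁ = 163 = a·0 + b·1 (s = 0, t = 1); each new remainder r_{k+1} = r_{k-1} − q_k·r_k inherits s_{k+1} = s_{k-1} − q_k·s_k, t_{k+1} = t_{k-1} − q_k·t_k, so r_k = a·s_k + b·t_k at every step:
  q = 1: r = 78, s = 1 − 1·0 = 1, t = 0 − 1·1 = -1  (check: 241·1 + 163·(-1) = 78)
  q = 2: r = 7, s = 0 − 2·1 = -2, t = 1 − 2·(-1) = 3  (check: 241·(-2) + 163·3 = 7)
  q = 11: r = 1, s = 1 − 11·(-2) = 23, t = -1 − 11·3 = -34  (check: 241·23 + 163·(-34) = 1)
The row with r = 1 (the gcd) gives the Bezout coefficients s = 23, t = -34.
Result: 241 · (23) + 163 · (-34) = 1.

gcd(241, 163) = 1; s = 23, t = -34 (check: 241·23 + 163·(-34) = 1).


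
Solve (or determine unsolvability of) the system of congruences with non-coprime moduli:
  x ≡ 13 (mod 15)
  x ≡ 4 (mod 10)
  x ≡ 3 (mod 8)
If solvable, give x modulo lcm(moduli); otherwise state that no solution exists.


Moduli 15, 10, 8 are not pairwise coprime, so CRT works modulo lcm(m_i) when all pairwise compatibility conditions hold.
Pairwise compatibility: gcd(m_i, m_j) must divide a_i - a_j for every pair.
Merge one congruence at a time:
  Start: x ≡ 13 (mod 15).
  Combine with x ≡ 4 (mod 10): gcd(15, 10) = 5, and 4 - 13 = -9 is NOT divisible by 5.
    ⇒ system is inconsistent (no integer solution).

No solution (the system is inconsistent).


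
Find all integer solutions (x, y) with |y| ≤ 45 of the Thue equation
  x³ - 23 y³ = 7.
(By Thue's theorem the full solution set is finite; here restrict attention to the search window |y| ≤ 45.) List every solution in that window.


The equation is x³ - 23y³ = 7. For fixed y, x³ = 23·y³ + 7, so a solution requires the RHS to be a perfect cube.
Strategy: iterate y from -45 to 45, compute RHS = 23·y³ + 7, and check whether it is a (positive or negative) perfect cube.
Check small values of y:
  y = 0: RHS = 7 is not a perfect cube.
  y = 1: RHS = 30 is not a perfect cube.
  y = -1: RHS = -16 is not a perfect cube.
  y = 2: RHS = 191 is not a perfect cube.
  y = -2: RHS = -177 is not a perfect cube.
  y = 3: RHS = 628 is not a perfect cube.
  y = -3: RHS = -614 is not a perfect cube.
Continuing the search up to |y| = 45 finds no solutions either.
No (x, y) in the scanned range satisfies the equation.

No integer solutions with |y| ≤ 45.


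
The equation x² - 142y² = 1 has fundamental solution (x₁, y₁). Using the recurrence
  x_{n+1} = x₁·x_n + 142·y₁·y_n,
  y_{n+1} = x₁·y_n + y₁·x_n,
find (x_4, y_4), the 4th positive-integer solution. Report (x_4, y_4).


Step 1: Find the fundamental solution (x₁, y₁) of x² - 142y² = 1.
  Expand √142 as a continued fraction. a₀ = ⌊√142⌋ = 11; iterate m_{k+1} = d_k·a_k − m_k, d_{k+1} = (142 − m_{k+1}²)/d_k, a_{k+1} = ⌊(a₀ + m_{k+1})/d_{k+1}⌋ (starting m₀ = 0, d₀ = 1), with convergents p_k = a_k·p_{k-1} + p_{k-2}, q_k = a_k·q_{k-1} + q_{k-2} (p₋₁ = 1, q₋₁ = 0):
  k = 0: a₀ = 11; p₀/q₀ = 11/1; p₀² − 142·q₀² = 121 − 142 = -21.
  k = 1: m = 11, d = 21, a = ⌊(11 + 11)/21⌋ = 1; p/q = (1·11 + 1)/(1·1 + 0) = 12/1; p² − 142·q² = 144 − 142 = 2.
  k = 2: m = 10, d = 2, a = ⌊(11 + 10)/2⌋ = 10; p/q = (10·12 + 11)/(10·1 + 1) = 131/11; p² − 142·q² = 17161 − 17182 = -21.
  k = 3: m = 10, d = 21, a = ⌊(11 + 10)/21⌋ = 1; p/q = (1·131 + 12)/(1·11 + 1) = 143/12; p² − 142·q² = 20449 − 20448 = 1.
  The first convergent with p² − 142·q² = 1 gives the fundamental solution (x₁, y₁) = (143, 12).
Step 2: Apply the recurrence (x_{n+1}, y_{n+1}) = (x₁x_n + 142y₁y_n, x₁y_n + y₁x_n) repeatedly.
  From (x_1, y_1) = (143, 12): x_2 = 143·143 + 142·12·12 = 40897; y_2 = 143·12 + 12·143 = 3432.
  From (x_2, y_2) = (40897, 3432): x_3 = 143·40897 + 142·12·3432 = 11696399; y_3 = 143·3432 + 12·40897 = 981540.
  From (x_3, y_3) = (11696399, 981540): x_4 = 143·11696399 + 142·12·981540 = 3345129217; y_4 = 143·981540 + 12·11696399 = 280717008.
Step 3: Verify x_4² - 142·y_4² = 11189889478427033089 - 11189889478427033088 = 1 (should be 1). ✓

(x_1, y_1) = (143, 12); (x_4, y_4) = (3345129217, 280717008).
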